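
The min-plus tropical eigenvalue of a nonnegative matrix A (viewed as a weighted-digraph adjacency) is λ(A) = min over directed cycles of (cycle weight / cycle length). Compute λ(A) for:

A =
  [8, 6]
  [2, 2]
λ(A) = 2

Enumerate directed cycles and compute their means (weight / length). Sample:
  cycle 0 → 0: weight = 8, length = 1, mean = 8/1 ≈ 8.000
  cycle 1 → 1: weight = 2, length = 1, mean = 2/1 ≈ 2.000
  cycle 0 → 1 → 0: weight = 8, length = 2, mean = 8/2 ≈ 4.000
  cycle 1 → 0 → 1: weight = 8, length = 2, mean = 8/2 ≈ 4.000
Minimum mean = 2.000, attained e.g. along the cycle 1 → 1 with weight 2 and length 1. So λ(A) = 2/1 = 2.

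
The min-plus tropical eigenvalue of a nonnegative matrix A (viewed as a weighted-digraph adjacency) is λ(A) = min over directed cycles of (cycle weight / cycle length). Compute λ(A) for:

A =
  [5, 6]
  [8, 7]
λ(A) = 5

Enumerate directed cycles and compute their means (weight / length). Sample:
  cycle 0 → 0: weight = 5, length = 1, mean = 5/1 ≈ 5.000
  cycle 1 → 1: weight = 7, length = 1, mean = 7/1 ≈ 7.000
  cycle 0 → 1 → 0: weight = 14, length = 2, mean = 14/2 ≈ 7.000
  cycle 1 → 0 → 1: weight = 14, length = 2, mean = 14/2 ≈ 7.000
Minimum mean = 5.000, attained e.g. along the cycle 0 → 0 with weight 5 and length 1. So λ(A) = 5/1 = 5.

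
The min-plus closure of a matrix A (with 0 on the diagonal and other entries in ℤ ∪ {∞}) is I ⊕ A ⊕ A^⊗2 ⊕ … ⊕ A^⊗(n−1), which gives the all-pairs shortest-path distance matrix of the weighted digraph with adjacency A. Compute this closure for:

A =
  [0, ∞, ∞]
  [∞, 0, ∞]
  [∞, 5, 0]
Closure =
  [0, ∞, ∞]
  [∞, 0, ∞]
  [∞, 5, 0]

This is the Floyd-Warshall all-pairs shortest-path computation. For each intermediate vertex k = 0, 1, …, 2, update dist[i][j] ← min(dist[i][j], dist[i][k] + dist[k][j]). The final matrix gives, for each (i, j), the minimum total weight of any directed path from i to j (possibly empty when i = j).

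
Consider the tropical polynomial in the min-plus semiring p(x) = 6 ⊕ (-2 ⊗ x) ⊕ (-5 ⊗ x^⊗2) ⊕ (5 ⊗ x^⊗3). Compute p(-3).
p(-3) = -11

A tropical monomial a ⊗ x^⊗i evaluates to a + i · x. Evaluating each term at x = -3:
  Term 0 contributes 6 + 0 · -3 = 6
  Term 1 contributes -2 + 1 · -3 = -5
  Term 2 contributes -5 + 2 · -3 = -11
  Term 3 contributes 5 + 3 · -3 = -4
p(-3) = ⊕ of these = min[6, -5, -11, -4] = -11.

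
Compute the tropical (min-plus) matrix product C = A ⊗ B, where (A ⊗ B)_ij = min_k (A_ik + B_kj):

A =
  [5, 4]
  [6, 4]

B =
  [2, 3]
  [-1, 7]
A ⊗ B =
  [3, 8]
  [3, 9]

Apply the min-plus product entry-by-entry:
  C[0][0] = min over k of (A[0][0] + B[0][0] = 5 + 2 = 7, A[0][1] + B[1][0] = 4 + -1 = 3) = 3 (attained at k = 1)
  C[0][1] = min over k of (A[0][0] + B[0][1] = 5 + 3 = 8, A[0][1] + B[1][1] = 4 + 7 = 11) = 8 (attained at k = 0)
  C[1][0] = min over k of (A[1][0] + B[0][0] = 6 + 2 = 8, A[1][1] + B[1][0] = 4 + -1 = 3) = 3 (attained at k = 1)
  C[1][1] = min over k of (A[1][0] + B[0][1] = 6 + 3 = 9, A[1][1] + B[1][1] = 4 + 7 = 11) = 9 (attained at k = 0)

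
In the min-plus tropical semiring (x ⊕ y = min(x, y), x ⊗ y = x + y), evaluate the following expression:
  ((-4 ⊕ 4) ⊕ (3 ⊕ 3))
((-4 ⊕ 4) ⊕ (3 ⊕ 3)) = -4

Expand innermost to outermost. Recall ⊕ takes the minimum of its arguments and ⊗ takes their sum. Working out the expression ((-4 ⊕ 4) ⊕ (3 ⊕ 3)) gives -4.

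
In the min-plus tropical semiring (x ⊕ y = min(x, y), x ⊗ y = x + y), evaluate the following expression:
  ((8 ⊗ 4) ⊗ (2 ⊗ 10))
((8 ⊗ 4) ⊗ (2 ⊗ 10)) = 24

Expand innermost to outermost. Recall ⊕ takes the minimum of its arguments and ⊗ takes their sum. Working out the expression ((8 ⊗ 4) ⊗ (2 ⊗ 10)) gives 24.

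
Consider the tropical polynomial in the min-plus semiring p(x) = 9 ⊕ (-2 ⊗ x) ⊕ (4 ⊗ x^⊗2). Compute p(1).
p(1) = -1

A tropical monomial a ⊗ x^⊗i evaluates to a + i · x. Evaluating each term at x = 1:
  Term 0 contributes 9 + 0 · 1 = 9
  Term 1 contributes -2 + 1 · 1 = -1
  Term 2 contributes 4 + 2 · 1 = 6
p(1) = ⊕ of these = min[9, -1, 6] = -1.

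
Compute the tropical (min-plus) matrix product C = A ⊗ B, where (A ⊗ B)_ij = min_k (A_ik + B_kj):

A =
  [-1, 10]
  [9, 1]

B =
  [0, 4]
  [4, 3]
A ⊗ B =
  [-1, 3]
  [5, 4]

Apply the min-plus product entry-by-entry:
  C[0][0] = min over k of (A[0][0] + B[0][0] = -1 + 0 = -1, A[0][1] + B[1][0] = 10 + 4 = 14) = -1 (attained at k = 0)
  C[0][1] = min over k of (A[0][0] + B[0][1] = -1 + 4 = 3, A[0][1] + B[1][1] = 10 + 3 = 13) = 3 (attained at k = 0)
  C[1][0] = min over k of (A[1][0] + B[0][0] = 9 + 0 = 9, A[1][1] + B[1][0] = 1 + 4 = 5) = 5 (attained at k = 1)
  C[1][1] = min over k of (A[1][0] + B[0][1] = 9 + 4 = 13, A[1][1] + B[1][1] = 1 + 3 = 4) = 4 (attained at k = 1)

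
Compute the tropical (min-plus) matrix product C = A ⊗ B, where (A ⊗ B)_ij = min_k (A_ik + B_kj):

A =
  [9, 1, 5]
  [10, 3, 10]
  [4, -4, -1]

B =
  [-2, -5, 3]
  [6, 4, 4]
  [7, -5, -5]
A ⊗ B =
  [7, 0, 0]
  [8, 5, 5]
  [2, -6, -6]

Apply the min-plus product entry-by-entry:
  C[0][0] = min over k of (A[0][0] + B[0][0] = 9 + -2 = 7, A[0][1] + B[1][0] = 1 + 6 = 7, A[0][2] + B[2][0] = 5 + 7 = 12) = 7 (attained at k = 0)
  C[0][1] = min over k of (A[0][0] + B[0][1] = 9 + -5 = 4, A[0][1] + B[1][1] = 1 + 4 = 5, A[0][2] + B[2][1] = 5 + -5 = 0) = 0 (attained at k = 2)
  C[0][2] = min over k of (A[0][0] + B[0][2] = 9 + 3 = 12, A[0][1] + B[1][2] = 1 + 4 = 5, A[0][2] + B[2][2] = 5 + -5 = 0) = 0 (attained at k = 2)
  C[1][0] = min over k of (A[1][0] + B[0][0] = 10 + -2 = 8, A[1][1] + B[1][0] = 3 + 6 = 9, A[1][2] + B[2][0] = 10 + 7 = 17) = 8 (attained at k = 0)
  C[1][1] = min over k of (A[1][0] + B[0][1] = 10 + -5 = 5, A[1][1] + B[1][1] = 3 + 4 = 7, A[1][2] + B[2][1] = 10 + -5 = 5) = 5 (attained at k = 0)
  C[1][2] = min over k of (A[1][0] + B[0][2] = 10 + 3 = 13, A[1][1] + B[1][2] = 3 + 4 = 7, A[1][2] + B[2][2] = 10 + -5 = 5) = 5 (attained at k = 2)
  C[2][0] = min over k of (A[2][0] + B[0][0] = 4 + -2 = 2, A[2][1] + B[1][0] = -4 + 6 = 2, A[2][2] + B[2][0] = -1 + 7 = 6) = 2 (attained at k = 0)
  C[2][1] = min over k of (A[2][0] + B[0][1] = 4 + -5 = -1, A[2][1] + B[1][1] = -4 + 4 = 0, A[2][2] + B[2][1] = -1 + -5 = -6) = -6 (attained at k = 2)
  C[2][2] = min over k of (A[2][0] + B[0][2] = 4 + 3 = 7, A[2][1] + B[1][2] = -4 + 4 = 0, A[2][2] + B[2][2] = -1 + -5 = -6) = -6 (attained at k = 2)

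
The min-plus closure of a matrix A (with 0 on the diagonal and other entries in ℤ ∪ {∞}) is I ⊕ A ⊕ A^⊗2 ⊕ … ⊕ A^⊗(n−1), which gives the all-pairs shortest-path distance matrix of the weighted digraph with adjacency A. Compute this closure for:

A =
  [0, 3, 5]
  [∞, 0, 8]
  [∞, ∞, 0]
Closure =
  [0, 3, 5]
  [∞, 0, 8]
  [∞, ∞, 0]

This is the Floyd-Warshall all-pairs shortest-path computation. For each intermediate vertex k = 0, 1, …, 2, update dist[i][j] ← min(dist[i][j], dist[i][k] + dist[k][j]). The final matrix gives, for each (i, j), the minimum total weight of any directed path from i to j (possibly empty when i = j).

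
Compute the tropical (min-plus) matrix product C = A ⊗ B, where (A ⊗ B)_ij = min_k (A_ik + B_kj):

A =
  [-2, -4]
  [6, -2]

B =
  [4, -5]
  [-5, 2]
A ⊗ B =
  [-9, -7]
  [-7, 0]

Apply the min-plus product entry-by-entry:
  C[0][0] = min over k of (A[0][0] + B[0][0] = -2 + 4 = 2, A[0][1] + B[1][0] = -4 + -5 = -9) = -9 (attained at k = 1)
  C[0][1] = min over k of (A[0][0] + B[0][1] = -2 + -5 = -7, A[0][1] + B[1][1] = -4 + 2 = -2) = -7 (attained at k = 0)
  C[1][0] = min over k of (A[1][0] + B[0][0] = 6 + 4 = 10, A[1][1] + B[1][0] = -2 + -5 = -7) = -7 (attained at k = 1)
  C[1][1] = min over k of (A[1][0] + B[0][1] = 6 + -5 = 1, A[1][1] + B[1][1] = -2 + 2 = 0) = 0 (attained at k = 1)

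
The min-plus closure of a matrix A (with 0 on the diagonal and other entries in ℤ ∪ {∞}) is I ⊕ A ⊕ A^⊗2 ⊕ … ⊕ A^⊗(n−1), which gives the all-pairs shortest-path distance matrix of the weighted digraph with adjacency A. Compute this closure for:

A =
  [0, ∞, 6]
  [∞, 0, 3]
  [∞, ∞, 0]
Closure =
  [0, ∞, 6]
  [∞, 0, 3]
  [∞, ∞, 0]

This is the Floyd-Warshall all-pairs shortest-path computation. For each intermediate vertex k = 0, 1, …, 2, update dist[i][j] ← min(dist[i][j], dist[i][k] + dist[k][j]). The final matrix gives, for each (i, j), the minimum total weight of any directed path from i to j (possibly empty when i = j).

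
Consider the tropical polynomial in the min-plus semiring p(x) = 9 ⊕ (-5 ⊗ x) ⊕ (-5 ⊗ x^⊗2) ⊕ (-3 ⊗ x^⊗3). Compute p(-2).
p(-2) = -9

A tropical monomial a ⊗ x^⊗i evaluates to a + i · x. Evaluating each term at x = -2:
  Term 0 contributes 9 + 0 · -2 = 9
  Term 1 contributes -5 + 1 · -2 = -7
  Term 2 contributes -5 + 2 · -2 = -9
  Term 3 contributes -3 + 3 · -2 = -9
p(-2) = ⊕ of these = min[9, -7, -9, -9] = -9.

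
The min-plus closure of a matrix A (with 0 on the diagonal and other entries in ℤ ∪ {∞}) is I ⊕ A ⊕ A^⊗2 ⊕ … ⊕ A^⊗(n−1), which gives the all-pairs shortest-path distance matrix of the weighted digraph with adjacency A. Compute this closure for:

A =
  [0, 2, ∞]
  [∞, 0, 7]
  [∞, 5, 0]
Closure =
  [0, 2, 9]
  [∞, 0, 7]
  [∞, 5, 0]

This is the Floyd-Warshall all-pairs shortest-path computation. For each intermediate vertex k = 0, 1, …, 2, update dist[i][j] ← min(dist[i][j], dist[i][k] + dist[k][j]). The final matrix gives, for each (i, j), the minimum total weight of any directed path from i to j (possibly empty when i = j).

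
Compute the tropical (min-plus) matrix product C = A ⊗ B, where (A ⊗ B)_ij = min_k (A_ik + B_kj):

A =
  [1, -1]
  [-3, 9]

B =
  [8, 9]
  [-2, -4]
A ⊗ B =
  [-3, -5]
  [5, 5]

Apply the min-plus product entry-by-entry:
  C[0][0] = min over k of (A[0][0] + B[0][0] = 1 + 8 = 9, A[0][1] + B[1][0] = -1 + -2 = -3) = -3 (attained at k = 1)
  C[0][1] = min over k of (A[0][0] + B[0][1] = 1 + 9 = 10, A[0][1] + B[1][1] = -1 + -4 = -5) = -5 (attained at k = 1)
  C[1][0] = min over k of (A[1][0] + B[0][0] = -3 + 8 = 5, A[1][1] + B[1][0] = 9 + -2 = 7) = 5 (attained at k = 0)
  C[1][1] = min over k of (A[1][0] + B[0][1] = -3 + 9 = 6, A[1][1] + B[1][1] = 9 + -4 = 5) = 5 (attained at k = 1)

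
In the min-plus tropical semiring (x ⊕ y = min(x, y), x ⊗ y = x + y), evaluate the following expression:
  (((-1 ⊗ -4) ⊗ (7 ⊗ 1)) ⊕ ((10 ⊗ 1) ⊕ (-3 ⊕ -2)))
(((-1 ⊗ -4) ⊗ (7 ⊗ 1)) ⊕ ((10 ⊗ 1) ⊕ (-3 ⊕ -2))) = -3

Expand innermost to outermost. Recall ⊕ takes the minimum of its arguments and ⊗ takes their sum. Working out the expression (((-1 ⊗ -4) ⊗ (7 ⊗ 1)) ⊕ ((10 ⊗ 1) ⊕ (-3 ⊕ -2))) gives -3.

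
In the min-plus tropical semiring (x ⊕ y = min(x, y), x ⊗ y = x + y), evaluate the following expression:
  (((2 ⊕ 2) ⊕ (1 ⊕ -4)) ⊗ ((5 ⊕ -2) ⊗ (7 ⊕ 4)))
(((2 ⊕ 2) ⊕ (1 ⊕ -4)) ⊗ ((5 ⊕ -2) ⊗ (7 ⊕ 4))) = -2

Expand innermost to outermost. Recall ⊕ takes the minimum of its arguments and ⊗ takes their sum. Working out the expression (((2 ⊕ 2) ⊕ (1 ⊕ -4)) ⊗ ((5 ⊕ -2) ⊗ (7 ⊕ 4))) gives -2.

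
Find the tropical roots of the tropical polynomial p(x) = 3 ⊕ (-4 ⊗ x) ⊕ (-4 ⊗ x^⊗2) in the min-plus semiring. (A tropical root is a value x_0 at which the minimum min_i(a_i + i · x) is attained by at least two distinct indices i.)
Roots: {0, 7}

Each tropical root is a break point of the lower envelope of the lines y = a_i + i · x (there are 3 lines, with slopes 0, 1, ..., 2). Only the lines that attain the minimum somewhere contribute to roots; other lines are dominated. Here the surviving (envelope) indices are i = 2, i = 1, i = 0.
Intersections between consecutive envelope lines give the roots: for adjacent envelope indices i < j the intersection is x = (a_i − a_j) / (j − i). Reading off the sorted break points: {0, 7}.
Verification: at each break x_0, at least two indices attain the minimum of min_i(a_i + i · x_0).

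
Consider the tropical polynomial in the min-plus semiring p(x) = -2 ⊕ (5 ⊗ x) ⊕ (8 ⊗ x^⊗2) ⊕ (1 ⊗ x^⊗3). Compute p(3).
p(3) = -2

A tropical monomial a ⊗ x^⊗i evaluates to a + i · x. Evaluating each term at x = 3:
  Term 0 contributes -2 + 0 · 3 = -2
  Term 1 contributes 5 + 1 · 3 = 8
  Term 2 contributes 8 + 2 · 3 = 14
  Term 3 contributes 1 + 3 · 3 = 10
p(3) = ⊕ of these = min[-2, 8, 14, 10] = -2.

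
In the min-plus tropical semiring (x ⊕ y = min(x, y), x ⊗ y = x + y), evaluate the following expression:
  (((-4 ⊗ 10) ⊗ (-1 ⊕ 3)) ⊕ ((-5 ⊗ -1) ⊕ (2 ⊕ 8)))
(((-4 ⊗ 10) ⊗ (-1 ⊕ 3)) ⊕ ((-5 ⊗ -1) ⊕ (2 ⊕ 8))) = -6

Expand innermost to outermost. Recall ⊕ takes the minimum of its arguments and ⊗ takes their sum. Working out the expression (((-4 ⊗ 10) ⊗ (-1 ⊕ 3)) ⊕ ((-5 ⊗ -1) ⊕ (2 ⊕ 8))) gives -6.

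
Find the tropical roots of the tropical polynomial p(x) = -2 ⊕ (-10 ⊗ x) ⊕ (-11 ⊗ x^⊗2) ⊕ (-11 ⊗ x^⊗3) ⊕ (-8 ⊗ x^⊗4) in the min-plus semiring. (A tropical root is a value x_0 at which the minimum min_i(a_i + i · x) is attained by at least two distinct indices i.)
Roots: {-3, 0, 1, 8}

Each tropical root is a break point of the lower envelope of the lines y = a_i + i · x (there are 5 lines, with slopes 0, 1, ..., 4). Only the lines that attain the minimum somewhere contribute to roots; other lines are dominated. Here the surviving (envelope) indices are i = 4, i = 3, i = 2, i = 1, i = 0.
Intersections between consecutive envelope lines give the roots: for adjacent envelope indices i < j the intersection is x = (a_i − a_j) / (j − i). Reading off the sorted break points: {-3, 0, 1, 8}.
Verification: at each break x_0, at least two indices attain the minimum of min_i(a_i + i · x_0).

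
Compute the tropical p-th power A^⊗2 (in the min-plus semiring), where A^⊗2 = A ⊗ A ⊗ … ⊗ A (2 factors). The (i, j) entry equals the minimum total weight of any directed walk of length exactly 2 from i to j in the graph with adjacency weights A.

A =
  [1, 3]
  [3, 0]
A^⊗2 =
  [2, 3]
  [3, 0]

Each entry (A^⊗2)_ij equals the minimum over all length-2 walks i = v_0 → v_1 → … → v_2 = j of Σ_t A[v_t][v_{t+1}]. For example, for (i, j) = (0, 1) we minimise over 2 possible intermediate vertex sequences; the minimum is 3, attained along the walk 0 → 1 → 1.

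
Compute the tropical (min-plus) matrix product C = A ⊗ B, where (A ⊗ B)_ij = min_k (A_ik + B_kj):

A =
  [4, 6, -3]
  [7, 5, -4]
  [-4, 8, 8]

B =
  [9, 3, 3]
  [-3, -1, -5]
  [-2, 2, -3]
A ⊗ B =
  [-5, -1, -6]
  [-6, -2, -7]
  [5, -1, -1]

Apply the min-plus product entry-by-entry:
  C[0][0] = min over k of (A[0][0] + B[0][0] = 4 + 9 = 13, A[0][1] + B[1][0] = 6 + -3 = 3, A[0][2] + B[2][0] = -3 + -2 = -5) = -5 (attained at k = 2)
  C[0][1] = min over k of (A[0][0] + B[0][1] = 4 + 3 = 7, A[0][1] + B[1][1] = 6 + -1 = 5, A[0][2] + B[2][1] = -3 + 2 = -1) = -1 (attained at k = 2)
  C[0][2] = min over k of (A[0][0] + B[0][2] = 4 + 3 = 7, A[0][1] + B[1][2] = 6 + -5 = 1, A[0][2] + B[2][2] = -3 + -3 = -6) = -6 (attained at k = 2)
  C[1][0] = min over k of (A[1][0] + B[0][0] = 7 + 9 = 16, A[1][1] + B[1][0] = 5 + -3 = 2, A[1][2] + B[2][0] = -4 + -2 = -6) = -6 (attained at k = 2)
  C[1][1] = min over k of (A[1][0] + B[0][1] = 7 + 3 = 10, A[1][1] + B[1][1] = 5 + -1 = 4, A[1][2] + B[2][1] = -4 + 2 = -2) = -2 (attained at k = 2)
  C[1][2] = min over k of (A[1][0] + B[0][2] = 7 + 3 = 10, A[1][1] + B[1][2] = 5 + -5 = 0, A[1][2] + B[2][2] = -4 + -3 = -7) = -7 (attained at k = 2)
  C[2][0] = min over k of (A[2][0] + B[0][0] = -4 + 9 = 5, A[2][1] + B[1][0] = 8 + -3 = 5, A[2][2] + B[2][0] = 8 + -2 = 6) = 5 (attained at k = 0)
  C[2][1] = min over k of (A[2][0] + B[0][1] = -4 + 3 = -1, A[2][1] + B[1][1] = 8 + -1 = 7, A[2][2] + B[2][1] = 8 + 2 = 10) = -1 (attained at k = 0)
  C[2][2] = min over k of (A[2][0] + B[0][2] = -4 + 3 = -1, A[2][1] + B[1][2] = 8 + -5 = 3, A[2][2] + B[2][2] = 8 + -3 = 5) = -1 (attained at k = 0)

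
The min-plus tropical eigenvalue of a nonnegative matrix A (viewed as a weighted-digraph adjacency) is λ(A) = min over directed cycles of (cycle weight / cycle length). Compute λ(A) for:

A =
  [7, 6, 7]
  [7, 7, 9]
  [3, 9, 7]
λ(A) = 5

Enumerate directed cycles and compute their means (weight / length). Sample:
  cycle 0 → 0: weight = 7, length = 1, mean = 7/1 ≈ 7.000
  cycle 1 → 1: weight = 7, length = 1, mean = 7/1 ≈ 7.000
  cycle 2 → 2: weight = 7, length = 1, mean = 7/1 ≈ 7.000
  cycle 0 → 1 → 0: weight = 13, length = 2, mean = 13/2 ≈ 6.500
  cycle 0 → 2 → 0: weight = 10, length = 2, mean = 10/2 ≈ 5.000
  cycle 1 → 0 → 1: weight = 13, length = 2, mean = 13/2 ≈ 6.500
Minimum mean = 5.000, attained e.g. along the cycle 0 → 2 → 0 with weight 10 and length 2. So λ(A) = 10/2 = 5.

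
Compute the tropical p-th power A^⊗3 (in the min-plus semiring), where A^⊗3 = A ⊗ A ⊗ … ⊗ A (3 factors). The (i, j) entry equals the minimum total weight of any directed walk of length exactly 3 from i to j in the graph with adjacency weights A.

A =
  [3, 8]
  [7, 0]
A^⊗3 =
  [9, 8]
  [7, 0]

Each entry (A^⊗3)_ij equals the minimum over all length-3 walks i = v_0 → v_1 → … → v_3 = j of Σ_t A[v_t][v_{t+1}]. For example, for (i, j) = (0, 1) we minimise over 4 possible intermediate vertex sequences; the minimum is 8, attained along the walk 0 → 1 → 1 → 1.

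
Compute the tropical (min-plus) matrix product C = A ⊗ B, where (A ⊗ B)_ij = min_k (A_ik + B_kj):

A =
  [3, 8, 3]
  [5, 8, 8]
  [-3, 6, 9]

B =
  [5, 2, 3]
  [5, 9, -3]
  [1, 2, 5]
A ⊗ B =
  [4, 5, 5]
  [9, 7, 5]
  [2, -1, 0]

Apply the min-plus product entry-by-entry:
  C[0][0] = min over k of (A[0][0] + B[0][0] = 3 + 5 = 8, A[0][1] + B[1][0] = 8 + 5 = 13, A[0][2] + B[2][0] = 3 + 1 = 4) = 4 (attained at k = 2)
  C[0][1] = min over k of (A[0][0] + B[0][1] = 3 + 2 = 5, A[0][1] + B[1][1] = 8 + 9 = 17, A[0][2] + B[2][1] = 3 + 2 = 5) = 5 (attained at k = 0)
  C[0][2] = min over k of (A[0][0] + B[0][2] = 3 + 3 = 6, A[0][1] + B[1][2] = 8 + -3 = 5, A[0][2] + B[2][2] = 3 + 5 = 8) = 5 (attained at k = 1)
  C[1][0] = min over k of (A[1][0] + B[0][0] = 5 + 5 = 10, A[1][1] + B[1][0] = 8 + 5 = 13, A[1][2] + B[2][0] = 8 + 1 = 9) = 9 (attained at k = 2)
  C[1][1] = min over k of (A[1][0] + B[0][1] = 5 + 2 = 7, A[1][1] + B[1][1] = 8 + 9 = 17, A[1][2] + B[2][1] = 8 + 2 = 10) = 7 (attained at k = 0)
  C[1][2] = min over k of (A[1][0] + B[0][2] = 5 + 3 = 8, A[1][1] + B[1][2] = 8 + -3 = 5, A[1][2] + B[2][2] = 8 + 5 = 13) = 5 (attained at k = 1)
  C[2][0] = min over k of (A[2][0] + B[0][0] = -3 + 5 = 2, A[2][1] + B[1][0] = 6 + 5 = 11, A[2][2] + B[2][0] = 9 + 1 = 10) = 2 (attained at k = 0)
  C[2][1] = min over k of (A[2][0] + B[0][1] = -3 + 2 = -1, A[2][1] + B[1][1] = 6 + 9 = 15, A[2][2] + B[2][1] = 9 + 2 = 11) = -1 (attained at k = 0)
  C[2][2] = min over k of (A[2][0] + B[0][2] = -3 + 3 = 0, A[2][1] + B[1][2] = 6 + -3 = 3, A[2][2] + B[2][2] = 9 + 5 = 14) = 0 (attained at k = 0)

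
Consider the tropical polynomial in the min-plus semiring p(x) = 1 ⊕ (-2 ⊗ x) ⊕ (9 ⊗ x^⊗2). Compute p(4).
p(4) = 1

A tropical monomial a ⊗ x^⊗i evaluates to a + i · x. Evaluating each term at x = 4:
  Term 0 contributes 1 + 0 · 4 = 1
  Term 1 contributes -2 + 1 · 4 = 2
  Term 2 contributes 9 + 2 · 4 = 17
p(4) = ⊕ of these = min[1, 2, 17] = 1.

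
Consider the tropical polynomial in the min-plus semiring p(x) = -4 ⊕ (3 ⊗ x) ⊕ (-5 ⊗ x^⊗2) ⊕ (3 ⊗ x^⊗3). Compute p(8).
p(8) = -4

A tropical monomial a ⊗ x^⊗i evaluates to a + i · x. Evaluating each term at x = 8:
  Term 0 contributes -4 + 0 · 8 = -4
  Term 1 contributes 3 + 1 · 8 = 11
  Term 2 contributes -5 + 2 · 8 = 11
  Term 3 contributes 3 + 3 · 8 = 27
p(8) = ⊕ of these = min[-4, 11, 11, 27] = -4.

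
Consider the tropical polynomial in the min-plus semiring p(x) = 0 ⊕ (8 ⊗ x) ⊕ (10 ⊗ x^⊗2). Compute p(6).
p(6) = 0

A tropical monomial a ⊗ x^⊗i evaluates to a + i · x. Evaluating each term at x = 6:
  Term 0 contributes 0 + 0 · 6 = 0
  Term 1 contributes 8 + 1 · 6 = 14
  Term 2 contributes 10 + 2 · 6 = 22
p(6) = ⊕ of these = min[0, 14, 22] = 0.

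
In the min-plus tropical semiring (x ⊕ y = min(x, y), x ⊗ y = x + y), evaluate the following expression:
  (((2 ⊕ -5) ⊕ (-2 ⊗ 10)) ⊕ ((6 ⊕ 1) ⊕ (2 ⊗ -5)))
(((2 ⊕ -5) ⊕ (-2 ⊗ 10)) ⊕ ((6 ⊕ 1) ⊕ (2 ⊗ -5))) = -5

Expand innermost to outermost. Recall ⊕ takes the minimum of its arguments and ⊗ takes their sum. Working out the expression (((2 ⊕ -5) ⊕ (-2 ⊗ 10)) ⊕ ((6 ⊕ 1) ⊕ (2 ⊗ -5))) gives -5.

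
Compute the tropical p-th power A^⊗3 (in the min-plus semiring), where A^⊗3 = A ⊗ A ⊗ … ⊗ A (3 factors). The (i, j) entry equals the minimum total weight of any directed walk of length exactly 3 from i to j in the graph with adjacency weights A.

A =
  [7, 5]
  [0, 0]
A^⊗3 =
  [5, 5]
  [0, 0]

Each entry (A^⊗3)_ij equals the minimum over all length-3 walks i = v_0 → v_1 → … → v_3 = j of Σ_t A[v_t][v_{t+1}]. For example, for (i, j) = (0, 1) we minimise over 4 possible intermediate vertex sequences; the minimum is 5, attained along the walk 0 → 1 → 1 → 1.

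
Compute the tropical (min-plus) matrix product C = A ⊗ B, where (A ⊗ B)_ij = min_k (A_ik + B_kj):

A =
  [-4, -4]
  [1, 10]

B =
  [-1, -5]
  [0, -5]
A ⊗ B =
  [-5, -9]
  [0, -4]

Apply the min-plus product entry-by-entry:
  C[0][0] = min over k of (A[0][0] + B[0][0] = -4 + -1 = -5, A[0][1] + B[1][0] = -4 + 0 = -4) = -5 (attained at k = 0)
  C[0][1] = min over k of (A[0][0] + B[0][1] = -4 + -5 = -9, A[0][1] + B[1][1] = -4 + -5 = -9) = -9 (attained at k = 0)
  C[1][0] = min over k of (A[1][0] + B[0][0] = 1 + -1 = 0, A[1][1] + B[1][0] = 10 + 0 = 10) = 0 (attained at k = 0)
  C[1][1] = min over k of (A[1][0] + B[0][1] = 1 + -5 = -4, A[1][1] + B[1][1] = 10 + -5 = 5) = -4 (attained at k = 0)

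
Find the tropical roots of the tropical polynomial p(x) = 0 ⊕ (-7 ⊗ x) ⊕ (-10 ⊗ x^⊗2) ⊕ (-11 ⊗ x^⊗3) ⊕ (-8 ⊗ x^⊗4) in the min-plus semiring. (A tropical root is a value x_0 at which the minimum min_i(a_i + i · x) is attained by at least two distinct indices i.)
Roots: {-3, 1, 3, 7}

Each tropical root is a break point of the lower envelope of the lines y = a_i + i · x (there are 5 lines, with slopes 0, 1, ..., 4). Only the lines that attain the minimum somewhere contribute to roots; other lines are dominated. Here the surviving (envelope) indices are i = 4, i = 3, i = 2, i = 1, i = 0.
Intersections between consecutive envelope lines give the roots: for adjacent envelope indices i < j the intersection is x = (a_i − a_j) / (j − i). Reading off the sorted break points: {-3, 1, 3, 7}.
Verification: at each break x_0, at least two indices attain the minimum of min_i(a_i + i · x_0).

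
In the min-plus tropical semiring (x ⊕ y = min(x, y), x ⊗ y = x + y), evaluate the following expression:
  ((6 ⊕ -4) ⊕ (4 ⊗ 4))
((6 ⊕ -4) ⊕ (4 ⊗ 4)) = -4

Expand innermost to outermost. Recall ⊕ takes the minimum of its arguments and ⊗ takes their sum. Working out the expression ((6 ⊕ -4) ⊕ (4 ⊗ 4)) gives -4.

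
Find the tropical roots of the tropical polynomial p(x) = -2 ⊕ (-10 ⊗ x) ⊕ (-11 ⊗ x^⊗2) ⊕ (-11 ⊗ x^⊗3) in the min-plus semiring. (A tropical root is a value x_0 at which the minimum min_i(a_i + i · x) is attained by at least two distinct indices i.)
Roots: {0, 1, 8}

Each tropical root is a break point of the lower envelope of the lines y = a_i + i · x (there are 4 lines, with slopes 0, 1, ..., 3). Only the lines that attain the minimum somewhere contribute to roots; other lines are dominated. Here the surviving (envelope) indices are i = 3, i = 2, i = 1, i = 0.
Intersections between consecutive envelope lines give the roots: for adjacent envelope indices i < j the intersection is x = (a_i − a_j) / (j − i). Reading off the sorted break points: {0, 1, 8}.
Verification: at each break x_0, at least two indices attain the minimum of min_i(a_i + i · x_0).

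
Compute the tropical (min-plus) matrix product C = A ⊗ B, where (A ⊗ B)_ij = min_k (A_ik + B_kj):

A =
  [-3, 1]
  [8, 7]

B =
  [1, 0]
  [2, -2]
A ⊗ B =
  [-2, -3]
  [9, 5]

Apply the min-plus product entry-by-entry:
  C[0][0] = min over k of (A[0][0] + B[0][0] = -3 + 1 = -2, A[0][1] + B[1][0] = 1 + 2 = 3) = -2 (attained at k = 0)
  C[0][1] = min over k of (A[0][0] + B[0][1] = -3 + 0 = -3, A[0][1] + B[1][1] = 1 + -2 = -1) = -3 (attained at k = 0)
  C[1][0] = min over k of (A[1][0] + B[0][0] = 8 + 1 = 9, A[1][1] + B[1][0] = 7 + 2 = 9) = 9 (attained at k = 0)
  C[1][1] = min over k of (A[1][0] + B[0][1] = 8 + 0 = 8, A[1][1] + B[1][1] = 7 + -2 = 5) = 5 (attained at k = 1)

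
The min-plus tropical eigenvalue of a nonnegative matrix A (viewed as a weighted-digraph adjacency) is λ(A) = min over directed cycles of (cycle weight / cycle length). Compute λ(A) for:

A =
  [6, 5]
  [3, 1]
λ(A) = 1

Enumerate directed cycles and compute their means (weight / length). Sample:
  cycle 0 → 0: weight = 6, length = 1, mean = 6/1 ≈ 6.000
  cycle 1 → 1: weight = 1, length = 1, mean = 1/1 ≈ 1.000
  cycle 0 → 1 → 0: weight = 8, length = 2, mean = 8/2 ≈ 4.000
  cycle 1 → 0 → 1: weight = 8, length = 2, mean = 8/2 ≈ 4.000
Minimum mean = 1.000, attained e.g. along the cycle 1 → 1 with weight 1 and length 1. So λ(A) = 1/1 = 1.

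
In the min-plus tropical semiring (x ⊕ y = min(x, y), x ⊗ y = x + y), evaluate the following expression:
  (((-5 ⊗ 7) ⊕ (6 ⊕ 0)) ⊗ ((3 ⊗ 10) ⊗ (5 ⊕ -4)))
(((-5 ⊗ 7) ⊕ (6 ⊕ 0)) ⊗ ((3 ⊗ 10) ⊗ (5 ⊕ -4))) = 9

Expand innermost to outermost. Recall ⊕ takes the minimum of its arguments and ⊗ takes their sum. Working out the expression (((-5 ⊗ 7) ⊕ (6 ⊕ 0)) ⊗ ((3 ⊗ 10) ⊗ (5 ⊕ -4))) gives 9.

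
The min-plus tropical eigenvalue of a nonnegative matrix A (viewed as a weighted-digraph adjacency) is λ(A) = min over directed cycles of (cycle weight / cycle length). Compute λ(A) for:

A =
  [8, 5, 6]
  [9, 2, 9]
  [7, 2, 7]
λ(A) = 2

Enumerate directed cycles and compute their means (weight / length). Sample:
  cycle 0 → 0: weight = 8, length = 1, mean = 8/1 ≈ 8.000
  cycle 1 → 1: weight = 2, length = 1, mean = 2/1 ≈ 2.000
  cycle 2 → 2: weight = 7, length = 1, mean = 7/1 ≈ 7.000
  cycle 0 → 1 → 0: weight = 14, length = 2, mean = 14/2 ≈ 7.000
  cycle 0 → 2 → 0: weight = 13, length = 2, mean = 13/2 ≈ 6.500
  cycle 1 → 0 → 1: weight = 14, length = 2, mean = 14/2 ≈ 7.000
Minimum mean = 2.000, attained e.g. along the cycle 1 → 1 with weight 2 and length 1. So λ(A) = 2/1 = 2.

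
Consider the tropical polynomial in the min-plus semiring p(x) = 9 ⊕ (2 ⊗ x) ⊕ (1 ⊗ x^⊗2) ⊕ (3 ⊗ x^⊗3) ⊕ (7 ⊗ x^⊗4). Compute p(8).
p(8) = 9

A tropical monomial a ⊗ x^⊗i evaluates to a + i · x. Evaluating each term at x = 8:
  Term 0 contributes 9 + 0 · 8 = 9
  Term 1 contributes 2 + 1 · 8 = 10
  Term 2 contributes 1 + 2 · 8 = 17
  Term 3 contributes 3 + 3 · 8 = 27
  Term 4 contributes 7 + 4 · 8 = 39
p(8) = ⊕ of these = min[9, 10, 17, 27, 39] = 9.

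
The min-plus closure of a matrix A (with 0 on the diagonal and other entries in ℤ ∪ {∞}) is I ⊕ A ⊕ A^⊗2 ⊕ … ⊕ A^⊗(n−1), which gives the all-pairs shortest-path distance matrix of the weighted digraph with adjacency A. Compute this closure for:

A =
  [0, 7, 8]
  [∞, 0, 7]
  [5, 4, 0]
Closure =
  [0, 7, 8]
  [12, 0, 7]
  [5, 4, 0]

This is the Floyd-Warshall all-pairs shortest-path computation. For each intermediate vertex k = 0, 1, …, 2, update dist[i][j] ← min(dist[i][j], dist[i][k] + dist[k][j]). The final matrix gives, for each (i, j), the minimum total weight of any directed path from i to j (possibly empty when i = j).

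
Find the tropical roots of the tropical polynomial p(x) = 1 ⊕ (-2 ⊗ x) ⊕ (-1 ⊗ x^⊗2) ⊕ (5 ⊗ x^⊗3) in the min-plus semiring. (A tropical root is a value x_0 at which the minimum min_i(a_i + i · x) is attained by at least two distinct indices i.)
Roots: {-6, -1, 3}

Each tropical root is a break point of the lower envelope of the lines y = a_i + i · x (there are 4 lines, with slopes 0, 1, ..., 3). Only the lines that attain the minimum somewhere contribute to roots; other lines are dominated. Here the surviving (envelope) indices are i = 3, i = 2, i = 1, i = 0.
Intersections between consecutive envelope lines give the roots: for adjacent envelope indices i < j the intersection is x = (a_i − a_j) / (j − i). Reading off the sorted break points: {-6, -1, 3}.
Verification: at each break x_0, at least two indices attain the minimum of min_i(a_i + i · x_0).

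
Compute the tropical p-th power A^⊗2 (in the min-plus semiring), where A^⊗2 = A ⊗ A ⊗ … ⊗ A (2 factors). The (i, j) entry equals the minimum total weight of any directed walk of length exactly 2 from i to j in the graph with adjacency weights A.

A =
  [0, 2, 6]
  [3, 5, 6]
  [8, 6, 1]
A^⊗2 =
  [0, 2, 6]
  [3, 5, 7]
  [8, 7, 2]

Each entry (A^⊗2)_ij equals the minimum over all length-2 walks i = v_0 → v_1 → … → v_2 = j of Σ_t A[v_t][v_{t+1}]. For example, for (i, j) = (0, 2) we minimise over 3 possible intermediate vertex sequences; the minimum is 6, attained along the walk 0 → 0 → 2.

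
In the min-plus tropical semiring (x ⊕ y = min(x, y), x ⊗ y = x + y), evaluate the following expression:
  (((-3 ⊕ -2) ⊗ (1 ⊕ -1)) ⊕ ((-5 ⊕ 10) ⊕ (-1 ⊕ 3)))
(((-3 ⊕ -2) ⊗ (1 ⊕ -1)) ⊕ ((-5 ⊕ 10) ⊕ (-1 ⊕ 3))) = -5

Expand innermost to outermost. Recall ⊕ takes the minimum of its arguments and ⊗ takes their sum. Working out the expression (((-3 ⊕ -2) ⊗ (1 ⊕ -1)) ⊕ ((-5 ⊕ 10) ⊕ (-1 ⊕ 3))) gives -5.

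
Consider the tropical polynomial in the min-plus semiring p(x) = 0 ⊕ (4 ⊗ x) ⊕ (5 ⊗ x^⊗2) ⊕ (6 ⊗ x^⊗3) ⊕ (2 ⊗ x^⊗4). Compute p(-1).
p(-1) = -2

A tropical monomial a ⊗ x^⊗i evaluates to a + i · x. Evaluating each term at x = -1:
  Term 0 contributes 0 + 0 · -1 = 0
  Term 1 contributes 4 + 1 · -1 = 3
  Term 2 contributes 5 + 2 · -1 = 3
  Term 3 contributes 6 + 3 · -1 = 3
  Term 4 contributes 2 + 4 · -1 = -2
p(-1) = ⊕ of these = min[0, 3, 3, 3, -2] = -2.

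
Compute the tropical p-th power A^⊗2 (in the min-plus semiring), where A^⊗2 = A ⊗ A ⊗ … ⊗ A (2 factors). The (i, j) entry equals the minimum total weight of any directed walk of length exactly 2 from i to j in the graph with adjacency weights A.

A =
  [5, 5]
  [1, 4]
A^⊗2 =
  [6, 9]
  [5, 6]

Each entry (A^⊗2)_ij equals the minimum over all length-2 walks i = v_0 → v_1 → … → v_2 = j of Σ_t A[v_t][v_{t+1}]. For example, for (i, j) = (0, 1) we minimise over 2 possible intermediate vertex sequences; the minimum is 9, attained along the walk 0 → 1 → 1.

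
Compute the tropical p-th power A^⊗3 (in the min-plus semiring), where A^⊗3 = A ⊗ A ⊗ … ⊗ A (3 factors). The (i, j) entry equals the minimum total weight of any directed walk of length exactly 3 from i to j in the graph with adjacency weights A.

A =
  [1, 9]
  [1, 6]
A^⊗3 =
  [3, 11]
  [3, 11]

Each entry (A^⊗3)_ij equals the minimum over all length-3 walks i = v_0 → v_1 → … → v_3 = j of Σ_t A[v_t][v_{t+1}]. For example, for (i, j) = (0, 1) we minimise over 4 possible intermediate vertex sequences; the minimum is 11, attained along the walk 0 → 0 → 0 → 1.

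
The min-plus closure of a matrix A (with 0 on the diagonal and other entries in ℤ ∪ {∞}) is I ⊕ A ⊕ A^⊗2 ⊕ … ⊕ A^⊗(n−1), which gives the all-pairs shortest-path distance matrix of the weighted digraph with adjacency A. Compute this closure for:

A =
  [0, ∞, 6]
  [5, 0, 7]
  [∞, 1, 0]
Closure =
  [0, 7, 6]
  [5, 0, 7]
  [6, 1, 0]

This is the Floyd-Warshall all-pairs shortest-path computation. For each intermediate vertex k = 0, 1, …, 2, update dist[i][j] ← min(dist[i][j], dist[i][k] + dist[k][j]). The final matrix gives, for each (i, j), the minimum total weight of any directed path from i to j (possibly empty when i = j).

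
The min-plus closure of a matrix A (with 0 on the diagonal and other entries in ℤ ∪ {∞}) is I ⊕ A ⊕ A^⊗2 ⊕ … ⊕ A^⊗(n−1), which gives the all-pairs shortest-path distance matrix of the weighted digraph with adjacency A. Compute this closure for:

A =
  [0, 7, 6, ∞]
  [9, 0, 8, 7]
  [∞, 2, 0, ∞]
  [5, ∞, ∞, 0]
Closure =
  [0, 7, 6, 14]
  [9, 0, 8, 7]
  [11, 2, 0, 9]
  [5, 12, 11, 0]

This is the Floyd-Warshall all-pairs shortest-path computation. For each intermediate vertex k = 0, 1, …, 3, update dist[i][j] ← min(dist[i][j], dist[i][k] + dist[k][j]). The final matrix gives, for each (i, j), the minimum total weight of any directed path from i to j (possibly empty when i = j).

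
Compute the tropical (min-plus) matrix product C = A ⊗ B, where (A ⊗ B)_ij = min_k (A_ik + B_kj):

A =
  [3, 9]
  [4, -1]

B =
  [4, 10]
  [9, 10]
A ⊗ B =
  [7, 13]
  [8, 9]

Apply the min-plus product entry-by-entry:
  C[0][0] = min over k of (A[0][0] + B[0][0] = 3 + 4 = 7, A[0][1] + B[1][0] = 9 + 9 = 18) = 7 (attained at k = 0)
  C[0][1] = min over k of (A[0][0] + B[0][1] = 3 + 10 = 13, A[0][1] + B[1][1] = 9 + 10 = 19) = 13 (attained at k = 0)
  C[1][0] = min over k of (A[1][0] + B[0][0] = 4 + 4 = 8, A[1][1] + B[1][0] = -1 + 9 = 8) = 8 (attained at k = 0)
  C[1][1] = min over k of (A[1][0] + B[0][1] = 4 + 10 = 14, A[1][1] + B[1][1] = -1 + 10 = 9) = 9 (attained at k = 1)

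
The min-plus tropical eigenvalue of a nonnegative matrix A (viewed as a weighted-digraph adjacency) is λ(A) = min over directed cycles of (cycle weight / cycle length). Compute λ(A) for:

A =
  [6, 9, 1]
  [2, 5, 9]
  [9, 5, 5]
λ(A) = 8/3

Enumerate directed cycles and compute their means (weight / length). Sample:
  cycle 0 → 0: weight = 6, length = 1, mean = 6/1 ≈ 6.000
  cycle 1 → 1: weight = 5, length = 1, mean = 5/1 ≈ 5.000
  cycle 2 → 2: weight = 5, length = 1, mean = 5/1 ≈ 5.000
  cycle 0 → 1 → 0: weight = 11, length = 2, mean = 11/2 ≈ 5.500
  cycle 0 → 2 → 0: weight = 10, length = 2, mean = 10/2 ≈ 5.000
  cycle 1 → 0 → 1: weight = 11, length = 2, mean = 11/2 ≈ 5.500
Minimum mean = 2.667, attained e.g. along the cycle 0 → 2 → 1 → 0 with weight 8 and length 3. So λ(A) = 8/3 = 8/3.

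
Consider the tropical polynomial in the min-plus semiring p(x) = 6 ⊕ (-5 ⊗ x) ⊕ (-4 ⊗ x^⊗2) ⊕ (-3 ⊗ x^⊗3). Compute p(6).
p(6) = 1

A tropical monomial a ⊗ x^⊗i evaluates to a + i · x. Evaluating each term at x = 6:
  Term 0 contributes 6 + 0 · 6 = 6
  Term 1 contributes -5 + 1 · 6 = 1
  Term 2 contributes -4 + 2 · 6 = 8
  Term 3 contributes -3 + 3 · 6 = 15
p(6) = ⊕ of these = min[6, 1, 8, 15] = 1.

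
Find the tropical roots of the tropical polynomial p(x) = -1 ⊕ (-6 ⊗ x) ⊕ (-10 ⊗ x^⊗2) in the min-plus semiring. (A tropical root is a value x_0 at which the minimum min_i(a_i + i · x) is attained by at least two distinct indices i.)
Roots: {4, 5}

Each tropical root is a break point of the lower envelope of the lines y = a_i + i · x (there are 3 lines, with slopes 0, 1, ..., 2). Only the lines that attain the minimum somewhere contribute to roots; other lines are dominated. Here the surviving (envelope) indices are i = 2, i = 1, i = 0.
Intersections between consecutive envelope lines give the roots: for adjacent envelope indices i < j the intersection is x = (a_i − a_j) / (j − i). Reading off the sorted break points: {4, 5}.
Verification: at each break x_0, at least two indices attain the minimum of min_i(a_i + i · x_0).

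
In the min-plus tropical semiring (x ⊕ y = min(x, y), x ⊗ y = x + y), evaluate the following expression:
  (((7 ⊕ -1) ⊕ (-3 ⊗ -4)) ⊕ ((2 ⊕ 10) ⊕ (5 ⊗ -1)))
(((7 ⊕ -1) ⊕ (-3 ⊗ -4)) ⊕ ((2 ⊕ 10) ⊕ (5 ⊗ -1))) = -7

Expand innermost to outermost. Recall ⊕ takes the minimum of its arguments and ⊗ takes their sum. Working out the expression (((7 ⊕ -1) ⊕ (-3 ⊗ -4)) ⊕ ((2 ⊕ 10) ⊕ (5 ⊗ -1))) gives -7.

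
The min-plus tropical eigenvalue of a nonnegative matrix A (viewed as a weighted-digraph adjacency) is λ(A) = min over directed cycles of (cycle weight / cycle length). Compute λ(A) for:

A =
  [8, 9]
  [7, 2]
λ(A) = 2

Enumerate directed cycles and compute their means (weight / length). Sample:
  cycle 0 → 0: weight = 8, length = 1, mean = 8/1 ≈ 8.000
  cycle 1 → 1: weight = 2, length = 1, mean = 2/1 ≈ 2.000
  cycle 0 → 1 → 0: weight = 16, length = 2, mean = 16/2 ≈ 8.000
  cycle 1 → 0 → 1: weight = 16, length = 2, mean = 16/2 ≈ 8.000
Minimum mean = 2.000, attained e.g. along the cycle 1 → 1 with weight 2 and length 1. So λ(A) = 2/1 = 2.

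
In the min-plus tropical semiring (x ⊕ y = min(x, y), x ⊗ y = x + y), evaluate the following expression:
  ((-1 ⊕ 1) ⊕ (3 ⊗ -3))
((-1 ⊕ 1) ⊕ (3 ⊗ -3)) = -1

Expand innermost to outermost. Recall ⊕ takes the minimum of its arguments and ⊗ takes their sum. Working out the expression ((-1 ⊕ 1) ⊕ (3 ⊗ -3)) gives -1.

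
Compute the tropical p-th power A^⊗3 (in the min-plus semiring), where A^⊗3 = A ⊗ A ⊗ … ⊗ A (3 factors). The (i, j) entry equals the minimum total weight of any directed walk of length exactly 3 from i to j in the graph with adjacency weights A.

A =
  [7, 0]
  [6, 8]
A^⊗3 =
  [13, 6]
  [12, 13]

Each entry (A^⊗3)_ij equals the minimum over all length-3 walks i = v_0 → v_1 → … → v_3 = j of Σ_t A[v_t][v_{t+1}]. For example, for (i, j) = (0, 1) we minimise over 4 possible intermediate vertex sequences; the minimum is 6, attained along the walk 0 → 1 → 0 → 1.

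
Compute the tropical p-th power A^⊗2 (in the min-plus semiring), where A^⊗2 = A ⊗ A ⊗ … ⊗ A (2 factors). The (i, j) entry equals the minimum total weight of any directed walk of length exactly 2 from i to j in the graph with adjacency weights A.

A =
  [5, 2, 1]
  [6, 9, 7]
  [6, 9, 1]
A^⊗2 =
  [7, 7, 2]
  [11, 8, 7]
  [7, 8, 2]

Each entry (A^⊗2)_ij equals the minimum over all length-2 walks i = v_0 → v_1 → … → v_2 = j of Σ_t A[v_t][v_{t+1}]. For example, for (i, j) = (0, 2) we minimise over 3 possible intermediate vertex sequences; the minimum is 2, attained along the walk 0 → 2 → 2.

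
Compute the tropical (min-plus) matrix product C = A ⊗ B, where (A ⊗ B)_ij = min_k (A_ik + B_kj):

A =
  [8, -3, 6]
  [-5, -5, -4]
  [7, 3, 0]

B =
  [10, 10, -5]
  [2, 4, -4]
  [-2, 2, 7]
A ⊗ B =
  [-1, 1, -7]
  [-6, -2, -10]
  [-2, 2, -1]

Apply the min-plus product entry-by-entry:
  C[0][0] = min over k of (A[0][0] + B[0][0] = 8 + 10 = 18, A[0][1] + B[1][0] = -3 + 2 = -1, A[0][2] + B[2][0] = 6 + -2 = 4) = -1 (attained at k = 1)
  C[0][1] = min over k of (A[0][0] + B[0][1] = 8 + 10 = 18, A[0][1] + B[1][1] = -3 + 4 = 1, A[0][2] + B[2][1] = 6 + 2 = 8) = 1 (attained at k = 1)
  C[0][2] = min over k of (A[0][0] + B[0][2] = 8 + -5 = 3, A[0][1] + B[1][2] = -3 + -4 = -7, A[0][2] + B[2][2] = 6 + 7 = 13) = -7 (attained at k = 1)
  C[1][0] = min over k of (A[1][0] + B[0][0] = -5 + 10 = 5, A[1][1] + B[1][0] = -5 + 2 = -3, A[1][2] + B[2][0] = -4 + -2 = -6) = -6 (attained at k = 2)
  C[1][1] = min over k of (A[1][0] + B[0][1] = -5 + 10 = 5, A[1][1] + B[1][1] = -5 + 4 = -1, A[1][2] + B[2][1] = -4 + 2 = -2) = -2 (attained at k = 2)
  C[1][2] = min over k of (A[1][0] + B[0][2] = -5 + -5 = -10, A[1][1] + B[1][2] = -5 + -4 = -9, A[1][2] + B[2][2] = -4 + 7 = 3) = -10 (attained at k = 0)
  C[2][0] = min over k of (A[2][0] + B[0][0] = 7 + 10 = 17, A[2][1] + B[1][0] = 3 + 2 = 5, A[2][2] + B[2][0] = 0 + -2 = -2) = -2 (attained at k = 2)
  C[2][1] = min over k of (A[2][0] + B[0][1] = 7 + 10 = 17, A[2][1] + B[1][1] = 3 + 4 = 7, A[2][2] + B[2][1] = 0 + 2 = 2) = 2 (attained at k = 2)
  C[2][2] = min over k of (A[2][0] + B[0][2] = 7 + -5 = 2, A[2][1] + B[1][2] = 3 + -4 = -1, A[2][2] + B[2][2] = 0 + 7 = 7) = -1 (attained at k = 1)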